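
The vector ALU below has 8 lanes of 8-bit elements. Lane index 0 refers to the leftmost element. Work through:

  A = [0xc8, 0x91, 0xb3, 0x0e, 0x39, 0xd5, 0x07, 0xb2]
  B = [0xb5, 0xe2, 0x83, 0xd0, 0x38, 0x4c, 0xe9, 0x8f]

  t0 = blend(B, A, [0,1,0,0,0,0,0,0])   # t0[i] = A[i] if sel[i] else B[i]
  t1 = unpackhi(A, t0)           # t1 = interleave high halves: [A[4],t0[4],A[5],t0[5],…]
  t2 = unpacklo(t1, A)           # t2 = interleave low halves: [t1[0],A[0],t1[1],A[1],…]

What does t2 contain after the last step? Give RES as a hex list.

  t0: b5 91 83 d0 38 4c e9 8f
  t1: 39 38 d5 4c 07 e9 b2 8f
  t2: 39 c8 38 91 d5 b3 4c 0e

RES = [ 0x39  0xc8  0x38  0x91  0xd5  0xb3  0x4c  0x0e ]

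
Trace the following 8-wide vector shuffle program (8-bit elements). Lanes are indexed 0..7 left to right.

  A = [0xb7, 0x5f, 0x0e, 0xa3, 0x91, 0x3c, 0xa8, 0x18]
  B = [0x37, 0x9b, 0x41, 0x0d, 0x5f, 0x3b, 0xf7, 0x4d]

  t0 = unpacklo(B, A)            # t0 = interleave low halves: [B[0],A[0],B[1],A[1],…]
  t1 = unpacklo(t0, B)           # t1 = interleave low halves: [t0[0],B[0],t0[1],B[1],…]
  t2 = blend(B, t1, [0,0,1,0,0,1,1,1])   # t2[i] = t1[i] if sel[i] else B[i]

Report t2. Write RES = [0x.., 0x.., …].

  t0: 37 b7 9b 5f 41 0e 0d a3
  t1: 37 37 b7 9b 9b 41 5f 0d
  t2: 37 9b b7 0d 5f 41 5f 0d

RES = [0x37, 0x9b, 0xb7, 0x0d, 0x5f, 0x41, 0x5f, 0x0d]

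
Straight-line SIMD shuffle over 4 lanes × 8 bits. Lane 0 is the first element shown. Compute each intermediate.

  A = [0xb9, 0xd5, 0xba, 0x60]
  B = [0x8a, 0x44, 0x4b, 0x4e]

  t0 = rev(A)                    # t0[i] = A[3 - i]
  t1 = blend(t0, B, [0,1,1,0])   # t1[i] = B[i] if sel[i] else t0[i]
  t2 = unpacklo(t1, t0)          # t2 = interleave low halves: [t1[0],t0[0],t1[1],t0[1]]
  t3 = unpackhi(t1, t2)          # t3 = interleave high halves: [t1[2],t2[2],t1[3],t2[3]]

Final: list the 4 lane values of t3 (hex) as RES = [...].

RES = [ 0x4b  0x44  0xb9  0xba ]

t0 = [0x60, 0xba, 0xd5, 0xb9]
t1 = [0x60, 0x44, 0x4b, 0xb9]
t2 = [0x60, 0x60, 0x44, 0xba]
t3 = [0x4b, 0x44, 0xb9, 0xba]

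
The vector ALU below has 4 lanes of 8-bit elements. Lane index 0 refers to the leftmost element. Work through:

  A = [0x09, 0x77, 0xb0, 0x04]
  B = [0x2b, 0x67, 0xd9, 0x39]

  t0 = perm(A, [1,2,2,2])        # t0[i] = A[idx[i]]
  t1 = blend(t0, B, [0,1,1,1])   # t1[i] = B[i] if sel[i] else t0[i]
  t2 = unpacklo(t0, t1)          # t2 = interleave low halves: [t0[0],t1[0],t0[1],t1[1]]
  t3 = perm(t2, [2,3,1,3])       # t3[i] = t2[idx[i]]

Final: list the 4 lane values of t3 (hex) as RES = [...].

→ t0 |77|b0|b0|b0|
→ t1 |77|67|d9|39|
→ t2 |77|77|b0|67|
→ t3 |b0|67|77|67|

RES = [0xb0, 0x67, 0x77, 0x67]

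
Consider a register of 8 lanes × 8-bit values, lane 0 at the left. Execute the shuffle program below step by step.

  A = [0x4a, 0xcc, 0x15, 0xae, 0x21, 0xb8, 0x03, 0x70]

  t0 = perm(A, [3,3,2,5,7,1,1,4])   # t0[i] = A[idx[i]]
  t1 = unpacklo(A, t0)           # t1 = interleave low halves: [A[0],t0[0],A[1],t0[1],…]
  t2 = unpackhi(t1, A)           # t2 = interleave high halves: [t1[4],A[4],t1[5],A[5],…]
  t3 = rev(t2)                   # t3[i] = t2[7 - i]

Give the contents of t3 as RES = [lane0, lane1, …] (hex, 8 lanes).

RES = [ 0x70  0xb8  0x03  0xae  0xb8  0x15  0x21  0x15 ]

  t0: ae ae 15 b8 70 cc cc 21
  t1: 4a ae cc ae 15 15 ae b8
  t2: 15 21 15 b8 ae 03 b8 70
  t3: 70 b8 03 ae b8 15 21 15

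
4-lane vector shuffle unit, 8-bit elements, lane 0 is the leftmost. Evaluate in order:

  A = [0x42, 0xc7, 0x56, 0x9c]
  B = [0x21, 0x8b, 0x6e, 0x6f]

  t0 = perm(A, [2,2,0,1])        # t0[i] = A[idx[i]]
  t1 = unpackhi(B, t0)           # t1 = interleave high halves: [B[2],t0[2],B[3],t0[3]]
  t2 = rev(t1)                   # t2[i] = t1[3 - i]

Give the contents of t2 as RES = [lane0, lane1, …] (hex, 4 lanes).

RES = [0xc7, 0x6f, 0x42, 0x6e]

t0 = [0x56, 0x56, 0x42, 0xc7]
t1 = [0x6e, 0x42, 0x6f, 0xc7]
t2 = [0xc7, 0x6f, 0x42, 0x6e]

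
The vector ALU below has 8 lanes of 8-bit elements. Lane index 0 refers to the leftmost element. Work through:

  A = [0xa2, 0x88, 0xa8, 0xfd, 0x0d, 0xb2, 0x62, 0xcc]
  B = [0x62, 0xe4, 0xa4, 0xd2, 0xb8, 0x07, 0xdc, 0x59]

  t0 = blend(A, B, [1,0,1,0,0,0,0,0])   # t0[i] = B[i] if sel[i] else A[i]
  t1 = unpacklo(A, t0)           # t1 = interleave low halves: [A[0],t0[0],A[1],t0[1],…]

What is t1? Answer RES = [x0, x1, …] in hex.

RES = [0xa2, 0x62, 0x88, 0x88, 0xa8, 0xa4, 0xfd, 0xfd]

  t0: 62 88 a4 fd 0d b2 62 cc
  t1: a2 62 88 88 a8 a4 fd fd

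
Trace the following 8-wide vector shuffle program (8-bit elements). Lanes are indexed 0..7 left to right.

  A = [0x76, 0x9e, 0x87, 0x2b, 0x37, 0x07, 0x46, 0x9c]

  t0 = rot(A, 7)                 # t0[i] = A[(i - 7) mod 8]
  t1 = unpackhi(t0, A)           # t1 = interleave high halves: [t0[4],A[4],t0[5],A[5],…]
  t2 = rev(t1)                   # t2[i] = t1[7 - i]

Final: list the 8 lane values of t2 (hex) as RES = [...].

t0 = [0x9e, 0x87, 0x2b, 0x37, 0x07, 0x46, 0x9c, 0x76]
t1 = [0x07, 0x37, 0x46, 0x07, 0x9c, 0x46, 0x76, 0x9c]
t2 = [0x9c, 0x76, 0x46, 0x9c, 0x07, 0x46, 0x37, 0x07]

RES = [0x9c, 0x76, 0x46, 0x9c, 0x07, 0x46, 0x37, 0x07]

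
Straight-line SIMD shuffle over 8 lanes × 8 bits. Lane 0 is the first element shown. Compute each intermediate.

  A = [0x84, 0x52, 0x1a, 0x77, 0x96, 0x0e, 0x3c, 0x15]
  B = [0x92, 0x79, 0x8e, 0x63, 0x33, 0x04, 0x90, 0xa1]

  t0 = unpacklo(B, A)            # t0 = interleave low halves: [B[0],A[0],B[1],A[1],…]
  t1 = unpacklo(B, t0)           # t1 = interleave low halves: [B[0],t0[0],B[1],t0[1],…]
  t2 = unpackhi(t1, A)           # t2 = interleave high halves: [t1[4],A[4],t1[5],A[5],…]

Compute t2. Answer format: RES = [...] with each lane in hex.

  t0: 92 84 79 52 8e 1a 63 77
  t1: 92 92 79 84 8e 79 63 52
  t2: 8e 96 79 0e 63 3c 52 15

RES = [ 0x8e  0x96  0x79  0x0e  0x63  0x3c  0x52  0x15 ]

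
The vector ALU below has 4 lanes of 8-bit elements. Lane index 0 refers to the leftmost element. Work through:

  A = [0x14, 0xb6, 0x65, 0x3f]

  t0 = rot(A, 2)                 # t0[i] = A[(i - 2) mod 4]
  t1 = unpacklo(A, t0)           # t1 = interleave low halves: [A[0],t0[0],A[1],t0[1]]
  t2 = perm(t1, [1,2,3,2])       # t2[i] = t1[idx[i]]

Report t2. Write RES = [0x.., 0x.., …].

  t0: 65 3f 14 b6
  t1: 14 65 b6 3f
  t2: 65 b6 3f b6

RES = [ 0x65  0xb6  0x3f  0xb6 ]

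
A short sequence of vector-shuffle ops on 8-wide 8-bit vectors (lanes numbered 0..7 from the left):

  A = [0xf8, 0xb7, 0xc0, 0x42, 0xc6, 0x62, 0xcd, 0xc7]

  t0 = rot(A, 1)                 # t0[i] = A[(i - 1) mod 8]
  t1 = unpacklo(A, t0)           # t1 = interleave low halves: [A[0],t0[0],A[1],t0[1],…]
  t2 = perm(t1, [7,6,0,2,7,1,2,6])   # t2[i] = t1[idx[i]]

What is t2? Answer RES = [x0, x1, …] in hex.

  t0: c7 f8 b7 c0 42 c6 62 cd
  t1: f8 c7 b7 f8 c0 b7 42 c0
  t2: c0 42 f8 b7 c0 c7 b7 42

RES = [ 0xc0  0x42  0xf8  0xb7  0xc0  0xc7  0xb7  0x42 ]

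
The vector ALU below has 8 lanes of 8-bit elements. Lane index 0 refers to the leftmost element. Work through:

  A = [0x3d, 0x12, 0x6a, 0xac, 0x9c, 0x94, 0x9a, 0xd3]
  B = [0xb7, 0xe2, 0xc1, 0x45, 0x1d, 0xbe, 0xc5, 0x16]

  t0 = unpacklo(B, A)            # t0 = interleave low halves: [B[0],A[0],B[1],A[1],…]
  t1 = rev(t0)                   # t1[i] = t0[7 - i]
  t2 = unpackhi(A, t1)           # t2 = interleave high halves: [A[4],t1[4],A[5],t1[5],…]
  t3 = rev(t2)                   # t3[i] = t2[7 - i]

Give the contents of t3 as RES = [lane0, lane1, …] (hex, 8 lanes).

RES = [ 0xb7  0xd3  0x3d  0x9a  0xe2  0x94  0x12  0x9c ]

t0 = [0xb7, 0x3d, 0xe2, 0x12, 0xc1, 0x6a, 0x45, 0xac]
t1 = [0xac, 0x45, 0x6a, 0xc1, 0x12, 0xe2, 0x3d, 0xb7]
t2 = [0x9c, 0x12, 0x94, 0xe2, 0x9a, 0x3d, 0xd3, 0xb7]
t3 = [0xb7, 0xd3, 0x3d, 0x9a, 0xe2, 0x94, 0x12, 0x9c]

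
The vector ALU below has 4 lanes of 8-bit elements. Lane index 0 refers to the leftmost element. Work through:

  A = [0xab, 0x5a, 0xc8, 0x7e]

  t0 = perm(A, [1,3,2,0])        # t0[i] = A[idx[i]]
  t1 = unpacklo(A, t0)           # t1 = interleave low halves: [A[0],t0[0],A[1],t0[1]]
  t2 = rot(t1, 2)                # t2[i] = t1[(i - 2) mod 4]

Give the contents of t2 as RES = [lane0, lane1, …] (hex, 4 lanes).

RES = [0x5a, 0x7e, 0xab, 0x5a]

→ t0 |5a|7e|c8|ab|
→ t1 |ab|5a|5a|7e|
→ t2 |5a|7e|ab|5a|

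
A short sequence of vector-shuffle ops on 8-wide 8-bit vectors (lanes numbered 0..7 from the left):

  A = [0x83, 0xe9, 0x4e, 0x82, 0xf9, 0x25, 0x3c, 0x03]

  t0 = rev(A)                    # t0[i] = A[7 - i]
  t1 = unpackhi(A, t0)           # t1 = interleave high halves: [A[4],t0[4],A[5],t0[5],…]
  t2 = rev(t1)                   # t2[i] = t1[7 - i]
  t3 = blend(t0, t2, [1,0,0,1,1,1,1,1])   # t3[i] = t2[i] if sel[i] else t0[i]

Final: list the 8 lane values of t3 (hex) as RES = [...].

t0 = [0x03, 0x3c, 0x25, 0xf9, 0x82, 0x4e, 0xe9, 0x83]
t1 = [0xf9, 0x82, 0x25, 0x4e, 0x3c, 0xe9, 0x03, 0x83]
t2 = [0x83, 0x03, 0xe9, 0x3c, 0x4e, 0x25, 0x82, 0xf9]
t3 = [0x83, 0x3c, 0x25, 0x3c, 0x4e, 0x25, 0x82, 0xf9]

RES = [0x83, 0x3c, 0x25, 0x3c, 0x4e, 0x25, 0x82, 0xf9]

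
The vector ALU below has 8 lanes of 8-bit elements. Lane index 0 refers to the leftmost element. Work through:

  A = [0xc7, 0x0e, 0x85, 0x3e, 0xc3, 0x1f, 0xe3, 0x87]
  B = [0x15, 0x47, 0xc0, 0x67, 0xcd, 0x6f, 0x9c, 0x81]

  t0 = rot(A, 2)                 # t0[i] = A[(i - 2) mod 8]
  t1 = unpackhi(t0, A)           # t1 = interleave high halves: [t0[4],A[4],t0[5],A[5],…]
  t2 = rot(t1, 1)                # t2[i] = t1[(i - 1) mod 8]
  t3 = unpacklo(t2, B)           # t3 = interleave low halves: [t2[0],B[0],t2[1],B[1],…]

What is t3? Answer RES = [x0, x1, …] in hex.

t0 = [0xe3, 0x87, 0xc7, 0x0e, 0x85, 0x3e, 0xc3, 0x1f]
t1 = [0x85, 0xc3, 0x3e, 0x1f, 0xc3, 0xe3, 0x1f, 0x87]
t2 = [0x87, 0x85, 0xc3, 0x3e, 0x1f, 0xc3, 0xe3, 0x1f]
t3 = [0x87, 0x15, 0x85, 0x47, 0xc3, 0xc0, 0x3e, 0x67]

RES = [0x87, 0x15, 0x85, 0x47, 0xc3, 0xc0, 0x3e, 0x67]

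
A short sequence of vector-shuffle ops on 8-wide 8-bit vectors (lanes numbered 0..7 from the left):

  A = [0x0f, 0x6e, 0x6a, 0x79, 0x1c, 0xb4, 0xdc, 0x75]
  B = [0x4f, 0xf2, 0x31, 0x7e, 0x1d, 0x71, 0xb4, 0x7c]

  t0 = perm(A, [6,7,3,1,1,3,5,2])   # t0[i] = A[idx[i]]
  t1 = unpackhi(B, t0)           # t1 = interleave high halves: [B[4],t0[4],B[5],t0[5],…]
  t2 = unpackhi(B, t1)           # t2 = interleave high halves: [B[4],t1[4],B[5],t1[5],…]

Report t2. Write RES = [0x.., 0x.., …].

  t0: dc 75 79 6e 6e 79 b4 6a
  t1: 1d 6e 71 79 b4 b4 7c 6a
  t2: 1d b4 71 b4 b4 7c 7c 6a

RES = [ 0x1d  0xb4  0x71  0xb4  0xb4  0x7c  0x7c  0x6a ]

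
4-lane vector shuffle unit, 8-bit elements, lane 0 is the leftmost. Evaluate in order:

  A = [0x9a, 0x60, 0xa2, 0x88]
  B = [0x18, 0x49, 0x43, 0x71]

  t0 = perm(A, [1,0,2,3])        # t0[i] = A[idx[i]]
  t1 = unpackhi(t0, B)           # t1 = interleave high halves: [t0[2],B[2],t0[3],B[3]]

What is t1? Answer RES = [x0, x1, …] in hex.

→ t0 |60|9a|a2|88|
→ t1 |a2|43|88|71|

RES = [0xa2, 0x43, 0x88, 0x71]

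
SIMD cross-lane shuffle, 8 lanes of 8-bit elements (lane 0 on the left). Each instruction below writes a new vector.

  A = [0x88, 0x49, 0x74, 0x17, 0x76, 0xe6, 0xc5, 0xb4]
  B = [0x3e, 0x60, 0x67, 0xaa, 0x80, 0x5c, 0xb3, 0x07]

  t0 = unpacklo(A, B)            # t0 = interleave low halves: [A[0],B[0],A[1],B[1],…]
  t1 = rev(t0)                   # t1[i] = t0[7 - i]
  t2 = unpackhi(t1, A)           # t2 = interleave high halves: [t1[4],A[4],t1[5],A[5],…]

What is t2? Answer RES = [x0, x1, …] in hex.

→ t0 |88|3e|49|60|74|67|17|aa|
→ t1 |aa|17|67|74|60|49|3e|88|
→ t2 |60|76|49|e6|3e|c5|88|b4|

RES = [0x60, 0x76, 0x49, 0xe6, 0x3e, 0xc5, 0x88, 0xb4]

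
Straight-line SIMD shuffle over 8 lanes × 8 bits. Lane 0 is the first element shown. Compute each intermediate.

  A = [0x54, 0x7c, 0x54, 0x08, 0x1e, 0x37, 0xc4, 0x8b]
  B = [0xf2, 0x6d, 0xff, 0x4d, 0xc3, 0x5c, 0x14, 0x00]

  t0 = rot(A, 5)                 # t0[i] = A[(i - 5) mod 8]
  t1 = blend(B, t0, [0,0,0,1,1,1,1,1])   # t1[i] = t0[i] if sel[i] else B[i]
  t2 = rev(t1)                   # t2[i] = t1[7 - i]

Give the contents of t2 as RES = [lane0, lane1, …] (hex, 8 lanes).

  t0: 08 1e 37 c4 8b 54 7c 54
  t1: f2 6d ff c4 8b 54 7c 54
  t2: 54 7c 54 8b c4 ff 6d f2

RES = [ 0x54  0x7c  0x54  0x8b  0xc4  0xff  0x6d  0xf2 ]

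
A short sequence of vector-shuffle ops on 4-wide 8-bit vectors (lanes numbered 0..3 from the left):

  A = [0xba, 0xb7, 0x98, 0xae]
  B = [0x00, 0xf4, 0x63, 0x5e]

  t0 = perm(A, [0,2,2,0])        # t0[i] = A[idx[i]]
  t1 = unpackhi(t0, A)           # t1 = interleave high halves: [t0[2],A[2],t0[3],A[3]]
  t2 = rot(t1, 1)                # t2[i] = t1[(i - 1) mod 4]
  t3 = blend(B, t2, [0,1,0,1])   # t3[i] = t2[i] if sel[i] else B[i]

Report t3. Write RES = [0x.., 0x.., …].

RES = [ 0x00  0x98  0x63  0xba ]

  t0: ba 98 98 ba
  t1: 98 98 ba ae
  t2: ae 98 98 ba
  t3: 00 98 63 ba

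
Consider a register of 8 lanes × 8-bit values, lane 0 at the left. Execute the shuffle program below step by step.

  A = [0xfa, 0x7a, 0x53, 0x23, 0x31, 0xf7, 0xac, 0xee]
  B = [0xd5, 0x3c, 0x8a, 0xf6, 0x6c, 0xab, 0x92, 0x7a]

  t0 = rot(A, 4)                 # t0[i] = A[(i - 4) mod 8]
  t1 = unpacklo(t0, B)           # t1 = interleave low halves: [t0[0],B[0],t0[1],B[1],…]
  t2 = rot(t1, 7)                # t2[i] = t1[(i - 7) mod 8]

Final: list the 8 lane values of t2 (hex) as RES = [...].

RES = [0xd5, 0xf7, 0x3c, 0xac, 0x8a, 0xee, 0xf6, 0x31]

t0 = [0x31, 0xf7, 0xac, 0xee, 0xfa, 0x7a, 0x53, 0x23]
t1 = [0x31, 0xd5, 0xf7, 0x3c, 0xac, 0x8a, 0xee, 0xf6]
t2 = [0xd5, 0xf7, 0x3c, 0xac, 0x8a, 0xee, 0xf6, 0x31]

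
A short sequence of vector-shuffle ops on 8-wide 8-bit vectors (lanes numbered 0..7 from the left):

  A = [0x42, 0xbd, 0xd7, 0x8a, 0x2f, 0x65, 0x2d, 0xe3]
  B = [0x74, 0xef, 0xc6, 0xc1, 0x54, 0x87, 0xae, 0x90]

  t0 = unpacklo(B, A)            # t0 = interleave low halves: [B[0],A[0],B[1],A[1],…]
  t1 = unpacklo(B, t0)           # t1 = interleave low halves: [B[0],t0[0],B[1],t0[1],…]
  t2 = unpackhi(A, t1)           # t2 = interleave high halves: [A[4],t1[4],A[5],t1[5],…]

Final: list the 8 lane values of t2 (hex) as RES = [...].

t0 = [0x74, 0x42, 0xef, 0xbd, 0xc6, 0xd7, 0xc1, 0x8a]
t1 = [0x74, 0x74, 0xef, 0x42, 0xc6, 0xef, 0xc1, 0xbd]
t2 = [0x2f, 0xc6, 0x65, 0xef, 0x2d, 0xc1, 0xe3, 0xbd]

RES = [ 0x2f  0xc6  0x65  0xef  0x2d  0xc1  0xe3  0xbd ]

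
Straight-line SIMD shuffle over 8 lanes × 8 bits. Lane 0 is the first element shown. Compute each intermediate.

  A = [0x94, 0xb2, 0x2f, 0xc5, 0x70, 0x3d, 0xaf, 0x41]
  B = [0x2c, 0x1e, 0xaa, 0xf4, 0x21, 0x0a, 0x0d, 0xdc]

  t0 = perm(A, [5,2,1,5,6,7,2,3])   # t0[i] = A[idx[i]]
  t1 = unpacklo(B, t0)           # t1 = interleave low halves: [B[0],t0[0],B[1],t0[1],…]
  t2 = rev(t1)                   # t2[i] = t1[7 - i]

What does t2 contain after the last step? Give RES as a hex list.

RES = [ 0x3d  0xf4  0xb2  0xaa  0x2f  0x1e  0x3d  0x2c ]

t0 = [0x3d, 0x2f, 0xb2, 0x3d, 0xaf, 0x41, 0x2f, 0xc5]
t1 = [0x2c, 0x3d, 0x1e, 0x2f, 0xaa, 0xb2, 0xf4, 0x3d]
t2 = [0x3d, 0xf4, 0xb2, 0xaa, 0x2f, 0x1e, 0x3d, 0x2c]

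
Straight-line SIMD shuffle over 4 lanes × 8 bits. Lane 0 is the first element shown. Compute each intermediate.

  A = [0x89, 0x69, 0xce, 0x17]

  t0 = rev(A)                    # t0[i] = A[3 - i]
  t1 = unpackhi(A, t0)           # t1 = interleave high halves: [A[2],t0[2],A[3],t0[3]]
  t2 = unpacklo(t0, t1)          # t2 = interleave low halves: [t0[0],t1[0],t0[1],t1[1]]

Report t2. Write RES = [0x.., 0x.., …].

→ t0 |17|ce|69|89|
→ t1 |ce|69|17|89|
→ t2 |17|ce|ce|69|

RES = [0x17, 0xce, 0xce, 0x69]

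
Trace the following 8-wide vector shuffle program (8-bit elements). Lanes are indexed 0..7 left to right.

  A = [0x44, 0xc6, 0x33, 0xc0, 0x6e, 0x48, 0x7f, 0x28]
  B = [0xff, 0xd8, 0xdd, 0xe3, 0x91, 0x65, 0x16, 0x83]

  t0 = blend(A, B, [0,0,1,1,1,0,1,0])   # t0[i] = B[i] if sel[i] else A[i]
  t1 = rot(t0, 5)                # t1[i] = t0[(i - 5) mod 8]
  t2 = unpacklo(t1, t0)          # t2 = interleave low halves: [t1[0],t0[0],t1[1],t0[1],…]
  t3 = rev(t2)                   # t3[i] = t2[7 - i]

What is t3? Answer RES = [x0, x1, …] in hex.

→ t0 |44|c6|dd|e3|91|48|16|28|
→ t1 |e3|91|48|16|28|44|c6|dd|
→ t2 |e3|44|91|c6|48|dd|16|e3|
→ t3 |e3|16|dd|48|c6|91|44|e3|

RES = [ 0xe3  0x16  0xdd  0x48  0xc6  0x91  0x44  0xe3 ]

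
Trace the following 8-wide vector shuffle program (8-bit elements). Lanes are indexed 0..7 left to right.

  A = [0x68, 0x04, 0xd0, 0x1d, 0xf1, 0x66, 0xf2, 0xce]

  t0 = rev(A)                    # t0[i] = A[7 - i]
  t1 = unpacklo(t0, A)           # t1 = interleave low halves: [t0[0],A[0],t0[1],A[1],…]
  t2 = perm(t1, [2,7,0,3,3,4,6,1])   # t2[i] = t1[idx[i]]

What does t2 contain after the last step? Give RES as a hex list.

RES = [ 0xf2  0x1d  0xce  0x04  0x04  0x66  0xf1  0x68 ]

  t0: ce f2 66 f1 1d d0 04 68
  t1: ce 68 f2 04 66 d0 f1 1d
  t2: f2 1d ce 04 04 66 f1 68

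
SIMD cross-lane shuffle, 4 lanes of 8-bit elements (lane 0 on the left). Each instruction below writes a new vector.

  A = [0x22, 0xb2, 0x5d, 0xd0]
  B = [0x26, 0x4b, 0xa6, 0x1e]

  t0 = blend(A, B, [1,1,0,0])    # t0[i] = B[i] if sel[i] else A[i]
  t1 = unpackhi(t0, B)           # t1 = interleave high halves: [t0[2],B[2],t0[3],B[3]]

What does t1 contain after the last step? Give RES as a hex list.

  t0: 26 4b 5d d0
  t1: 5d a6 d0 1e

RES = [ 0x5d  0xa6  0xd0  0x1e ]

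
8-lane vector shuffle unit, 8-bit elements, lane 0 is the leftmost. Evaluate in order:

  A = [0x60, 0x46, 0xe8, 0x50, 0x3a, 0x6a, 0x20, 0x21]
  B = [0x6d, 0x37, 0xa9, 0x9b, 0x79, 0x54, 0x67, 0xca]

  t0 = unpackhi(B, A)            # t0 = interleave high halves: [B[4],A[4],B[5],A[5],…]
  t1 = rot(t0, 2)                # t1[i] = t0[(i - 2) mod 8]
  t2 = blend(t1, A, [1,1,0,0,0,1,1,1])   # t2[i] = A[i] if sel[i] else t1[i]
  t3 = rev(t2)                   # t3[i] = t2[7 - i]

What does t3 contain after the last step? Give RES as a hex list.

→ t0 |79|3a|54|6a|67|20|ca|21|
→ t1 |ca|21|79|3a|54|6a|67|20|
→ t2 |60|46|79|3a|54|6a|20|21|
→ t3 |21|20|6a|54|3a|79|46|60|

RES = [0x21, 0x20, 0x6a, 0x54, 0x3a, 0x79, 0x46, 0x60]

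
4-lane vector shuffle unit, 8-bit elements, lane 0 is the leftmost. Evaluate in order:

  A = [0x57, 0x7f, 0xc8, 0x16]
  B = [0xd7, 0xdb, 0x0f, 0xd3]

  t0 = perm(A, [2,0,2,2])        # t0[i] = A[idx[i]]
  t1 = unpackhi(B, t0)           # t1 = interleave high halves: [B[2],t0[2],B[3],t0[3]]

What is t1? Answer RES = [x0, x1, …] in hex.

RES = [ 0x0f  0xc8  0xd3  0xc8 ]

→ t0 |c8|57|c8|c8|
→ t1 |0f|c8|d3|c8|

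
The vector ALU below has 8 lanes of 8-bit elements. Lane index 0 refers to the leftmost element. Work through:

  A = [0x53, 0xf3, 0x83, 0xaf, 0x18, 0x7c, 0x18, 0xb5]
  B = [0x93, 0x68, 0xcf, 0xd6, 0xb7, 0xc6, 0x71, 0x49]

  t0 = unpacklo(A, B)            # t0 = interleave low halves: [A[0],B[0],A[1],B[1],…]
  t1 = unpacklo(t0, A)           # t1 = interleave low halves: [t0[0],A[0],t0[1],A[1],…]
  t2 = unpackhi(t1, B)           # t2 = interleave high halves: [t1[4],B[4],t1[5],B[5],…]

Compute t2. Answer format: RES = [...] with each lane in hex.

RES = [0xf3, 0xb7, 0x83, 0xc6, 0x68, 0x71, 0xaf, 0x49]

t0 = [0x53, 0x93, 0xf3, 0x68, 0x83, 0xcf, 0xaf, 0xd6]
t1 = [0x53, 0x53, 0x93, 0xf3, 0xf3, 0x83, 0x68, 0xaf]
t2 = [0xf3, 0xb7, 0x83, 0xc6, 0x68, 0x71, 0xaf, 0x49]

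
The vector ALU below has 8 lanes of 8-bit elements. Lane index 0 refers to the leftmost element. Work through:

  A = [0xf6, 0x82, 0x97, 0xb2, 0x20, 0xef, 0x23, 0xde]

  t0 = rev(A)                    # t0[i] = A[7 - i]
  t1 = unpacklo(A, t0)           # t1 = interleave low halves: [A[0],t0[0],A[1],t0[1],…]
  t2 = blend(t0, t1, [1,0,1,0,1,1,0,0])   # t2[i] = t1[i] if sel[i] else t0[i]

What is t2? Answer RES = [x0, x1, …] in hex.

RES = [0xf6, 0x23, 0x82, 0x20, 0x97, 0xef, 0x82, 0xf6]

  t0: de 23 ef 20 b2 97 82 f6
  t1: f6 de 82 23 97 ef b2 20
  t2: f6 23 82 20 97 ef 82 f6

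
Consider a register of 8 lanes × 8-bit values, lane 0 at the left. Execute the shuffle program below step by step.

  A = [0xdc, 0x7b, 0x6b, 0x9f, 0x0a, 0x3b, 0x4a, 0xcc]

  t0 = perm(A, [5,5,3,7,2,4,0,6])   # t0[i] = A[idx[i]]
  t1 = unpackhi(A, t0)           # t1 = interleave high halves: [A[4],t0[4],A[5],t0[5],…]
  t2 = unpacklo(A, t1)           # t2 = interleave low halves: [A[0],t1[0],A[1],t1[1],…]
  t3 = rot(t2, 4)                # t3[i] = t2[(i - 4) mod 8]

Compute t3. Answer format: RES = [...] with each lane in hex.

RES = [ 0x6b  0x3b  0x9f  0x0a  0xdc  0x0a  0x7b  0x6b ]

→ t0 |3b|3b|9f|cc|6b|0a|dc|4a|
→ t1 |0a|6b|3b|0a|4a|dc|cc|4a|
→ t2 |dc|0a|7b|6b|6b|3b|9f|0a|
→ t3 |6b|3b|9f|0a|dc|0a|7b|6b|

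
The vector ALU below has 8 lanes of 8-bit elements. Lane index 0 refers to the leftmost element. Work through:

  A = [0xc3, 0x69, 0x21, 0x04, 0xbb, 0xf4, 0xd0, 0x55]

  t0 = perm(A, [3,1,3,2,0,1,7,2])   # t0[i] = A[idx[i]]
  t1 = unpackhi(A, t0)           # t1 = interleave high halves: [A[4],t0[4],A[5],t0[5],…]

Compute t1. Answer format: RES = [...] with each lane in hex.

RES = [ 0xbb  0xc3  0xf4  0x69  0xd0  0x55  0x55  0x21 ]

→ t0 |04|69|04|21|c3|69|55|21|
→ t1 |bb|c3|f4|69|d0|55|55|21|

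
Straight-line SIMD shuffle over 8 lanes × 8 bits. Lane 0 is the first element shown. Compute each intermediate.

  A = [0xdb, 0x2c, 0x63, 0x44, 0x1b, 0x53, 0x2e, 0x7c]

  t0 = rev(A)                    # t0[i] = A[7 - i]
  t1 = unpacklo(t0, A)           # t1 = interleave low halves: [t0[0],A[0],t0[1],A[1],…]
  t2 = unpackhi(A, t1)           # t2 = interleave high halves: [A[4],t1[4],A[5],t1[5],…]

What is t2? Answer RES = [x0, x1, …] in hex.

RES = [ 0x1b  0x53  0x53  0x63  0x2e  0x1b  0x7c  0x44 ]

t0 = [0x7c, 0x2e, 0x53, 0x1b, 0x44, 0x63, 0x2c, 0xdb]
t1 = [0x7c, 0xdb, 0x2e, 0x2c, 0x53, 0x63, 0x1b, 0x44]
t2 = [0x1b, 0x53, 0x53, 0x63, 0x2e, 0x1b, 0x7c, 0x44]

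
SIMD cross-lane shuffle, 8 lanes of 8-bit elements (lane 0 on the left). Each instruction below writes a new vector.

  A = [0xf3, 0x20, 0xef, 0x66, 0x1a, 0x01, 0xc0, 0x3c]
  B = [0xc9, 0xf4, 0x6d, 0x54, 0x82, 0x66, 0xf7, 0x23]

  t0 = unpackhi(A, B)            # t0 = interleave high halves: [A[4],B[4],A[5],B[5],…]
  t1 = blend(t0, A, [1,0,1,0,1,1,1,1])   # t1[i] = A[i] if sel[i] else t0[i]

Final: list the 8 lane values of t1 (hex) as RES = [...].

t0 = [0x1a, 0x82, 0x01, 0x66, 0xc0, 0xf7, 0x3c, 0x23]
t1 = [0xf3, 0x82, 0xef, 0x66, 0x1a, 0x01, 0xc0, 0x3c]

RES = [0xf3, 0x82, 0xef, 0x66, 0x1a, 0x01, 0xc0, 0x3c]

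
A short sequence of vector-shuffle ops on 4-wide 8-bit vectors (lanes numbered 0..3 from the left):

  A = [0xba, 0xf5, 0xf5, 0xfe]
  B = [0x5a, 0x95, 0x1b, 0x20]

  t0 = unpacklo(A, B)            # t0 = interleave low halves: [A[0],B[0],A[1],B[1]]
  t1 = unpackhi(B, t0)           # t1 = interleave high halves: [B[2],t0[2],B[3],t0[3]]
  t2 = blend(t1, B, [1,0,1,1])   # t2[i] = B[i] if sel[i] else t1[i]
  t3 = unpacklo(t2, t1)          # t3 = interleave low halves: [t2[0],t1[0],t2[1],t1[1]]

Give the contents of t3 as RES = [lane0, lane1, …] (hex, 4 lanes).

  t0: ba 5a f5 95
  t1: 1b f5 20 95
  t2: 5a f5 1b 20
  t3: 5a 1b f5 f5

RES = [0x5a, 0x1b, 0xf5, 0xf5]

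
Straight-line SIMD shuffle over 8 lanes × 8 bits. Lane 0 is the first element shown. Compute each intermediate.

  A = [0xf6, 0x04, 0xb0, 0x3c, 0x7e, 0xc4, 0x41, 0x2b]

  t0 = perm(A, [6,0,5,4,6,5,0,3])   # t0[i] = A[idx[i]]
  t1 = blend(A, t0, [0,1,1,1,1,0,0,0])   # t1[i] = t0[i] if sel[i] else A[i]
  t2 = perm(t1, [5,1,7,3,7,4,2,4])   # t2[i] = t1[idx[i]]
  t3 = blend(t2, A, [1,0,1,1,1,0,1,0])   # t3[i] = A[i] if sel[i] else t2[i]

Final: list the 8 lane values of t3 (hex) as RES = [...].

t0 = [0x41, 0xf6, 0xc4, 0x7e, 0x41, 0xc4, 0xf6, 0x3c]
t1 = [0xf6, 0xf6, 0xc4, 0x7e, 0x41, 0xc4, 0x41, 0x2b]
t2 = [0xc4, 0xf6, 0x2b, 0x7e, 0x2b, 0x41, 0xc4, 0x41]
t3 = [0xf6, 0xf6, 0xb0, 0x3c, 0x7e, 0x41, 0x41, 0x41]

RES = [ 0xf6  0xf6  0xb0  0x3c  0x7e  0x41  0x41  0x41 ]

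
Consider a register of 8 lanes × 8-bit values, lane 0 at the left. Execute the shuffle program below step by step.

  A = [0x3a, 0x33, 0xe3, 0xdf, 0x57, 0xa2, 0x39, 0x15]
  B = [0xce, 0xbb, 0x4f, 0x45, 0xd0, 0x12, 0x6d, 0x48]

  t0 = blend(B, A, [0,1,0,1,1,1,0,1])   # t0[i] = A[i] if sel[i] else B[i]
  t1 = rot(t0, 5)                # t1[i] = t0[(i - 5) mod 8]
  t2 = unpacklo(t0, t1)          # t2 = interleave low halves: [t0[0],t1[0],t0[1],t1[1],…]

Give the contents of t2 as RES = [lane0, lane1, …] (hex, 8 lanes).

  t0: ce 33 4f df 57 a2 6d 15
  t1: df 57 a2 6d 15 ce 33 4f
  t2: ce df 33 57 4f a2 df 6d

RES = [0xce, 0xdf, 0x33, 0x57, 0x4f, 0xa2, 0xdf, 0x6d]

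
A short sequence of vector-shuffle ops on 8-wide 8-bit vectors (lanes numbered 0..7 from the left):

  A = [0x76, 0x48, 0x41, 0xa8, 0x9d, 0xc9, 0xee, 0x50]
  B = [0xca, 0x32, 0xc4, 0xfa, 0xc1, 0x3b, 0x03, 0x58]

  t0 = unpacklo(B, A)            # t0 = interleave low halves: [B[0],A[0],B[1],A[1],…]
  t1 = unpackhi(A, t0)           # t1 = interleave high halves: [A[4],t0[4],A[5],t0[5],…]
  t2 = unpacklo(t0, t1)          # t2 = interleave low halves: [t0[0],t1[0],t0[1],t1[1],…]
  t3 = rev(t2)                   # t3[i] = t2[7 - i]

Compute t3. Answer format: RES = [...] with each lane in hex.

  t0: ca 76 32 48 c4 41 fa a8
  t1: 9d c4 c9 41 ee fa 50 a8
  t2: ca 9d 76 c4 32 c9 48 41
  t3: 41 48 c9 32 c4 76 9d ca

RES = [ 0x41  0x48  0xc9  0x32  0xc4  0x76  0x9d  0xca ]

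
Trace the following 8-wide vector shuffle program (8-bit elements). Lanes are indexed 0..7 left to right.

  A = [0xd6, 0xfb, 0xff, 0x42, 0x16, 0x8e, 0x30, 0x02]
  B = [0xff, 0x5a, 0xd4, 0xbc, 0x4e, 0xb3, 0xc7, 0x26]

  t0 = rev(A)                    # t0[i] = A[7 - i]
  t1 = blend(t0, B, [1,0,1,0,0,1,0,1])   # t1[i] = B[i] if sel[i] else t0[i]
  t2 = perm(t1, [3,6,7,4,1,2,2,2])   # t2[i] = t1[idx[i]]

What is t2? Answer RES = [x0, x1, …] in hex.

t0 = [0x02, 0x30, 0x8e, 0x16, 0x42, 0xff, 0xfb, 0xd6]
t1 = [0xff, 0x30, 0xd4, 0x16, 0x42, 0xb3, 0xfb, 0x26]
t2 = [0x16, 0xfb, 0x26, 0x42, 0x30, 0xd4, 0xd4, 0xd4]

RES = [ 0x16  0xfb  0x26  0x42  0x30  0xd4  0xd4  0xd4 ]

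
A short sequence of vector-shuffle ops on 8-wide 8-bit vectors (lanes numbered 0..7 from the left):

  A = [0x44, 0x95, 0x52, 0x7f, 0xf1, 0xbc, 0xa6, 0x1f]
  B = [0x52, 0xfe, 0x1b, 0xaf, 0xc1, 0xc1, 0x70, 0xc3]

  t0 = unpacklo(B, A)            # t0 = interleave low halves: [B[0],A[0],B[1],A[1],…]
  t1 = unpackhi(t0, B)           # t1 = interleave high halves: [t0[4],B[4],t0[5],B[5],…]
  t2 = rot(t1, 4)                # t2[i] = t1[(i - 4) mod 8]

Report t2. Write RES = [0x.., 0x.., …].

→ t0 |52|44|fe|95|1b|52|af|7f|
→ t1 |1b|c1|52|c1|af|70|7f|c3|
→ t2 |af|70|7f|c3|1b|c1|52|c1|

RES = [ 0xaf  0x70  0x7f  0xc3  0x1b  0xc1  0x52  0xc1 ]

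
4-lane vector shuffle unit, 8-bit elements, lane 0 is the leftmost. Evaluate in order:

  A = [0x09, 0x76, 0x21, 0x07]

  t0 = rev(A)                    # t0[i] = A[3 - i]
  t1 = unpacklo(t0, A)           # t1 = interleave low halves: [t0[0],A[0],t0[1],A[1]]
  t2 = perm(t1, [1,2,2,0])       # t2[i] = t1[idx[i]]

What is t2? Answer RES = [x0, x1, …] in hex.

RES = [0x09, 0x21, 0x21, 0x07]

t0 = [0x07, 0x21, 0x76, 0x09]
t1 = [0x07, 0x09, 0x21, 0x76]
t2 = [0x09, 0x21, 0x21, 0x07]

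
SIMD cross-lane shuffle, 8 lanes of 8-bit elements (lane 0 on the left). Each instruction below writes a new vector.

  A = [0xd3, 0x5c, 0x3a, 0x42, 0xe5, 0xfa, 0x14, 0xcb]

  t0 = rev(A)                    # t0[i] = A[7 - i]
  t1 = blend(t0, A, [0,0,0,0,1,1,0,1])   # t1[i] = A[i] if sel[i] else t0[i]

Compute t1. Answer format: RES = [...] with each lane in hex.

RES = [0xcb, 0x14, 0xfa, 0xe5, 0xe5, 0xfa, 0x5c, 0xcb]

  t0: cb 14 fa e5 42 3a 5c d3
  t1: cb 14 fa e5 e5 fa 5c cb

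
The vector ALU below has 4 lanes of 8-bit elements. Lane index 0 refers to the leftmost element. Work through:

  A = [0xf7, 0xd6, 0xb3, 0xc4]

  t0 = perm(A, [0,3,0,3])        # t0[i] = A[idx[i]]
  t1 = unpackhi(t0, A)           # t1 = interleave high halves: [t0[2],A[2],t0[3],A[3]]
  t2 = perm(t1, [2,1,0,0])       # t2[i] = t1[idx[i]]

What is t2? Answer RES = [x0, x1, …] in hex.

t0 = [0xf7, 0xc4, 0xf7, 0xc4]
t1 = [0xf7, 0xb3, 0xc4, 0xc4]
t2 = [0xc4, 0xb3, 0xf7, 0xf7]

RES = [ 0xc4  0xb3  0xf7  0xf7 ]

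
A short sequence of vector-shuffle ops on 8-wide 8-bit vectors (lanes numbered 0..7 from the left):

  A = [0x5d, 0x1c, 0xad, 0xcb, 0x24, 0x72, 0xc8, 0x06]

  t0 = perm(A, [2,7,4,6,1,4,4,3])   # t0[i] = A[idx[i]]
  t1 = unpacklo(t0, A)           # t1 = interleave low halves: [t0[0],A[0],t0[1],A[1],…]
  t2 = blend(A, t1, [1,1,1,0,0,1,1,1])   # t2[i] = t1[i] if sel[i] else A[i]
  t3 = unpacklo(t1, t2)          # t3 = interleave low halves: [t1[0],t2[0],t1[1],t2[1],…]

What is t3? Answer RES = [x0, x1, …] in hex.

RES = [0xad, 0xad, 0x5d, 0x5d, 0x06, 0x06, 0x1c, 0xcb]

  t0: ad 06 24 c8 1c 24 24 cb
  t1: ad 5d 06 1c 24 ad c8 cb
  t2: ad 5d 06 cb 24 ad c8 cb
  t3: ad ad 5d 5d 06 06 1c cb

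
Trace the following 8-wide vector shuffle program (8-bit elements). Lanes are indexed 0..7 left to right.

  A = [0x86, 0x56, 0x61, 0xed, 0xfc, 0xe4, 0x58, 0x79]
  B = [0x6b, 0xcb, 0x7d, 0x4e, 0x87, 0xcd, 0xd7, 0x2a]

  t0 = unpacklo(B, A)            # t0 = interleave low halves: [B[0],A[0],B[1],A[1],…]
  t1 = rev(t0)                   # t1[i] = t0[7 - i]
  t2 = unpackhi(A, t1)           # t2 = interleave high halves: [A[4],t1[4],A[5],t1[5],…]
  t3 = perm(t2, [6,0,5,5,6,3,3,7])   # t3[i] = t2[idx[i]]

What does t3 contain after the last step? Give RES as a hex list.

RES = [ 0x79  0xfc  0x86  0x86  0x79  0xcb  0xcb  0x6b ]

  t0: 6b 86 cb 56 7d 61 4e ed
  t1: ed 4e 61 7d 56 cb 86 6b
  t2: fc 56 e4 cb 58 86 79 6b
  t3: 79 fc 86 86 79 cb cb 6b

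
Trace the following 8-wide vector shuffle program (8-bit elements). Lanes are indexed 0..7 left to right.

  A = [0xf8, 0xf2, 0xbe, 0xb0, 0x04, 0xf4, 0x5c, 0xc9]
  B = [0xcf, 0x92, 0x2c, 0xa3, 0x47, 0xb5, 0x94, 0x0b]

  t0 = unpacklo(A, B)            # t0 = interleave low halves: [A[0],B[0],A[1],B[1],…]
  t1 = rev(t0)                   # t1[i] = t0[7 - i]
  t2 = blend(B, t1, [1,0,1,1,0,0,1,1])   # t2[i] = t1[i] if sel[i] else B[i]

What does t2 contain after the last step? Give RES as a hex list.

RES = [0xa3, 0x92, 0x2c, 0xbe, 0x47, 0xb5, 0xcf, 0xf8]

→ t0 |f8|cf|f2|92|be|2c|b0|a3|
→ t1 |a3|b0|2c|be|92|f2|cf|f8|
→ t2 |a3|92|2c|be|47|b5|cf|f8|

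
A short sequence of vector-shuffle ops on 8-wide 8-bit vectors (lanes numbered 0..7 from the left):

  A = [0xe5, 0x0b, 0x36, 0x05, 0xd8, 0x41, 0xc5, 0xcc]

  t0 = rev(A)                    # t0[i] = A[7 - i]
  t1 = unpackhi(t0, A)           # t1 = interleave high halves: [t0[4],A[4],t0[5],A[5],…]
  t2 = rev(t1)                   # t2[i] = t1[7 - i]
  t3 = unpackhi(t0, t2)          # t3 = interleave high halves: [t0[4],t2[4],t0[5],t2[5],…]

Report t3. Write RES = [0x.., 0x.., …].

→ t0 |cc|c5|41|d8|05|36|0b|e5|
→ t1 |05|d8|36|41|0b|c5|e5|cc|
→ t2 |cc|e5|c5|0b|41|36|d8|05|
→ t3 |05|41|36|36|0b|d8|e5|05|

RES = [ 0x05  0x41  0x36  0x36  0x0b  0xd8  0xe5  0x05 ]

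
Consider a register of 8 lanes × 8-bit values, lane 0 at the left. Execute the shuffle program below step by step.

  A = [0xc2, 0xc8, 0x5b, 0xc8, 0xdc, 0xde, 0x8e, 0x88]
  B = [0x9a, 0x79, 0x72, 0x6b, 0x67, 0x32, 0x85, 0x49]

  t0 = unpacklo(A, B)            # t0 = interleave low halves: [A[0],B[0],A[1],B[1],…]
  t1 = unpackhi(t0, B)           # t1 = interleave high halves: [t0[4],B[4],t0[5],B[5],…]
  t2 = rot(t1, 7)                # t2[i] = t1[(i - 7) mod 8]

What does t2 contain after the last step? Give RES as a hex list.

  t0: c2 9a c8 79 5b 72 c8 6b
  t1: 5b 67 72 32 c8 85 6b 49
  t2: 67 72 32 c8 85 6b 49 5b

RES = [0x67, 0x72, 0x32, 0xc8, 0x85, 0x6b, 0x49, 0x5b]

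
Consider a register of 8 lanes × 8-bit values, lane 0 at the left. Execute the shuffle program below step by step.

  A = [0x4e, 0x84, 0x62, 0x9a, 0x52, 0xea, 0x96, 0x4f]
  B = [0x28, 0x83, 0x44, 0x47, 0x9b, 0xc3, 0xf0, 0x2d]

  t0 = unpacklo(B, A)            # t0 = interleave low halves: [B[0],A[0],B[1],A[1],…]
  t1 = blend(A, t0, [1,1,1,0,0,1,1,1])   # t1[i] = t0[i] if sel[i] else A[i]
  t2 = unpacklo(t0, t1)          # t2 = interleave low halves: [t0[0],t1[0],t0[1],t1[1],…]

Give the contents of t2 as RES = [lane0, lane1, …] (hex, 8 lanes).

→ t0 |28|4e|83|84|44|62|47|9a|
→ t1 |28|4e|83|9a|52|62|47|9a|
→ t2 |28|28|4e|4e|83|83|84|9a|

RES = [ 0x28  0x28  0x4e  0x4e  0x83  0x83  0x84  0x9a ]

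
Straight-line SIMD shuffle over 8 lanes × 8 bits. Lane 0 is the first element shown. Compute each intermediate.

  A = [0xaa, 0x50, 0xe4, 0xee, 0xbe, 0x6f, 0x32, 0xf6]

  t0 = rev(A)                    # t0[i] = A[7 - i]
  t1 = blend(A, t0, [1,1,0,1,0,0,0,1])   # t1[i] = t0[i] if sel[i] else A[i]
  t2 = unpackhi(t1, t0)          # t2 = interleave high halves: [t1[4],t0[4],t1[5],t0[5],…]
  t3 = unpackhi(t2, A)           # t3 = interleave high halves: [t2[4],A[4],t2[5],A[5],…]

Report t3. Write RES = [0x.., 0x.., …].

RES = [ 0x32  0xbe  0x50  0x6f  0xaa  0x32  0xaa  0xf6 ]

  t0: f6 32 6f be ee e4 50 aa
  t1: f6 32 e4 be be 6f 32 aa
  t2: be ee 6f e4 32 50 aa aa
  t3: 32 be 50 6f aa 32 aa f6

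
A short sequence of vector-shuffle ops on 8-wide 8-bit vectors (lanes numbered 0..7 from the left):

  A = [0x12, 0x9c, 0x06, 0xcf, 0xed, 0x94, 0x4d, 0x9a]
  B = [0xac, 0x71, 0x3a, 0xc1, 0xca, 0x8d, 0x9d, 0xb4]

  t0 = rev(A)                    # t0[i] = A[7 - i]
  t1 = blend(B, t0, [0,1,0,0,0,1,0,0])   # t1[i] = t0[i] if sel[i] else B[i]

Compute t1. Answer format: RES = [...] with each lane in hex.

t0 = [0x9a, 0x4d, 0x94, 0xed, 0xcf, 0x06, 0x9c, 0x12]
t1 = [0xac, 0x4d, 0x3a, 0xc1, 0xca, 0x06, 0x9d, 0xb4]

RES = [0xac, 0x4d, 0x3a, 0xc1, 0xca, 0x06, 0x9d, 0xb4]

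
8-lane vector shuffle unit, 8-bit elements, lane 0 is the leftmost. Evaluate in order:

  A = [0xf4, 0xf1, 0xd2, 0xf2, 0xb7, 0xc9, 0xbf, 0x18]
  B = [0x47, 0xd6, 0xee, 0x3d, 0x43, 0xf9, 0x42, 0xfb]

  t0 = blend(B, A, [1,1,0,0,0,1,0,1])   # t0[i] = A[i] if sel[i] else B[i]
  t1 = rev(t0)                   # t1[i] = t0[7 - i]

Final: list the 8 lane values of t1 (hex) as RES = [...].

t0 = [0xf4, 0xf1, 0xee, 0x3d, 0x43, 0xc9, 0x42, 0x18]
t1 = [0x18, 0x42, 0xc9, 0x43, 0x3d, 0xee, 0xf1, 0xf4]

RES = [0x18, 0x42, 0xc9, 0x43, 0x3d, 0xee, 0xf1, 0xf4]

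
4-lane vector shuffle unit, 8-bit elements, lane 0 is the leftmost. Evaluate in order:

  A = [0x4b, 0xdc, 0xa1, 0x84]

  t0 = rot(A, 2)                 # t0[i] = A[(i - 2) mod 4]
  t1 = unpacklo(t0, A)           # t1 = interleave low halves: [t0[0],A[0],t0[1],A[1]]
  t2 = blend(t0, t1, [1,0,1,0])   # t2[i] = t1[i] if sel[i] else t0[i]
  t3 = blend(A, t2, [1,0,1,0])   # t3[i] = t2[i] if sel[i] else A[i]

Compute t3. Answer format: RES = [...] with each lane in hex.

→ t0 |a1|84|4b|dc|
→ t1 |a1|4b|84|dc|
→ t2 |a1|84|84|dc|
→ t3 |a1|dc|84|84|

RES = [0xa1, 0xdc, 0x84, 0x84]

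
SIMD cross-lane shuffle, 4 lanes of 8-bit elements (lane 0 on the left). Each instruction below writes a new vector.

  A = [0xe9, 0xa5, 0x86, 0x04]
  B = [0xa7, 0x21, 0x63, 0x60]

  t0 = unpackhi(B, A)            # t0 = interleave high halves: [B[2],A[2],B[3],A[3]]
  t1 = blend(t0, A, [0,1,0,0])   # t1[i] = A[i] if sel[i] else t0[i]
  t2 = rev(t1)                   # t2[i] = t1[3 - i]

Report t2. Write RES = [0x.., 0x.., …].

→ t0 |63|86|60|04|
→ t1 |63|a5|60|04|
→ t2 |04|60|a5|63|

RES = [0x04, 0x60, 0xa5, 0x63]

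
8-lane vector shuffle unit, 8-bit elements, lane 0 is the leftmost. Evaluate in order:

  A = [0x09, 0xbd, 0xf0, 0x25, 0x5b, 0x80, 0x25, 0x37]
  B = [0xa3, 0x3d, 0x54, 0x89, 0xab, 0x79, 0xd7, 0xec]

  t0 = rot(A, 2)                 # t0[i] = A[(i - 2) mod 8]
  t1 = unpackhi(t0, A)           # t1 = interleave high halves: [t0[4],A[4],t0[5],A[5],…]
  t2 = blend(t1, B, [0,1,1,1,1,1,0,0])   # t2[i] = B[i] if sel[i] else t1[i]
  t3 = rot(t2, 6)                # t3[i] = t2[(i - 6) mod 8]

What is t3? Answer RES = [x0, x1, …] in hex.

t0 = [0x25, 0x37, 0x09, 0xbd, 0xf0, 0x25, 0x5b, 0x80]
t1 = [0xf0, 0x5b, 0x25, 0x80, 0x5b, 0x25, 0x80, 0x37]
t2 = [0xf0, 0x3d, 0x54, 0x89, 0xab, 0x79, 0x80, 0x37]
t3 = [0x54, 0x89, 0xab, 0x79, 0x80, 0x37, 0xf0, 0x3d]

RES = [0x54, 0x89, 0xab, 0x79, 0x80, 0x37, 0xf0, 0x3d]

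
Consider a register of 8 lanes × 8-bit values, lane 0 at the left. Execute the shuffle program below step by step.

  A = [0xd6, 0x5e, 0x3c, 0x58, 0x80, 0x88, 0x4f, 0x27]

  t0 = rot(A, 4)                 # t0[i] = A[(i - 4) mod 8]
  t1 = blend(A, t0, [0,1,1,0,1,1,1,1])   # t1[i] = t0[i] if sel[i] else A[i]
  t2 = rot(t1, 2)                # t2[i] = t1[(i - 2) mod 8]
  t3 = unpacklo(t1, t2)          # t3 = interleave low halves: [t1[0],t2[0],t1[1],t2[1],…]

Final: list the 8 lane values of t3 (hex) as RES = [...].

RES = [ 0xd6  0x3c  0x88  0x58  0x4f  0xd6  0x58  0x88 ]

→ t0 |80|88|4f|27|d6|5e|3c|58|
→ t1 |d6|88|4f|58|d6|5e|3c|58|
→ t2 |3c|58|d6|88|4f|58|d6|5e|
→ t3 |d6|3c|88|58|4f|d6|58|88|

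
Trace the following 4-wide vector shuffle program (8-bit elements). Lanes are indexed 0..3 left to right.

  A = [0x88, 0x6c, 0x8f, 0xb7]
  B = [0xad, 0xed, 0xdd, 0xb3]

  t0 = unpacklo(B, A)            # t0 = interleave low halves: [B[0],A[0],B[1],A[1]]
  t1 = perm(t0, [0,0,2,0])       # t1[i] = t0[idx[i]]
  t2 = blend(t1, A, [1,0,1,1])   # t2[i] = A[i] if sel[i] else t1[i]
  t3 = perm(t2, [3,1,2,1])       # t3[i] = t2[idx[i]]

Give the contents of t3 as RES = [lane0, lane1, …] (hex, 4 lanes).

  t0: ad 88 ed 6c
  t1: ad ad ed ad
  t2: 88 ad 8f b7
  t3: b7 ad 8f ad

RES = [ 0xb7  0xad  0x8f  0xad ]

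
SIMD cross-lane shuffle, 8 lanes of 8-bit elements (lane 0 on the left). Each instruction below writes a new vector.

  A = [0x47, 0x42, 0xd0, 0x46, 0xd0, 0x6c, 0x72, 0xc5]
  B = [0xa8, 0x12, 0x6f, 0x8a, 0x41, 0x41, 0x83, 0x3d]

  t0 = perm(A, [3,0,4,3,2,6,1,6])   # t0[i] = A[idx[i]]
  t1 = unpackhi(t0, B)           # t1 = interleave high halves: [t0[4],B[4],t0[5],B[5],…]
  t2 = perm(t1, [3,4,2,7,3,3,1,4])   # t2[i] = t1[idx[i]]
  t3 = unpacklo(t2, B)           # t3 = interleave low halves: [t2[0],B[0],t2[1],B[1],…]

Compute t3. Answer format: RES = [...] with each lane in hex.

RES = [0x41, 0xa8, 0x42, 0x12, 0x72, 0x6f, 0x3d, 0x8a]

  t0: 46 47 d0 46 d0 72 42 72
  t1: d0 41 72 41 42 83 72 3d
  t2: 41 42 72 3d 41 41 41 42
  t3: 41 a8 42 12 72 6f 3d 8a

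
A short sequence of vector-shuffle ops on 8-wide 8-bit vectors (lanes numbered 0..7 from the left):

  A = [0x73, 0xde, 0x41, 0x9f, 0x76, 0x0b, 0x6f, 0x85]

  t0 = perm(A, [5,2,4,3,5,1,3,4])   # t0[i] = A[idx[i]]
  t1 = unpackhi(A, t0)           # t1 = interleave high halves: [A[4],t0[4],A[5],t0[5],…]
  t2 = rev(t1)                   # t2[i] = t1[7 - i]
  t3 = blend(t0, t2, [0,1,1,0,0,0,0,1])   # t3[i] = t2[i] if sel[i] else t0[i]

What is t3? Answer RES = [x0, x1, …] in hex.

RES = [0x0b, 0x85, 0x9f, 0x9f, 0x0b, 0xde, 0x9f, 0x76]

  t0: 0b 41 76 9f 0b de 9f 76
  t1: 76 0b 0b de 6f 9f 85 76
  t2: 76 85 9f 6f de 0b 0b 76
  t3: 0b 85 9f 9f 0b de 9f 76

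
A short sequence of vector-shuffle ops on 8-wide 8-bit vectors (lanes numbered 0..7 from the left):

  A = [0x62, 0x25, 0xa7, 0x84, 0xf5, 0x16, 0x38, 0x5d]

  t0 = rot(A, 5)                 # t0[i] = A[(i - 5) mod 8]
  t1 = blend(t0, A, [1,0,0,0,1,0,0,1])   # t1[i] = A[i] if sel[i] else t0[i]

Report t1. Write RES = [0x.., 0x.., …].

→ t0 |84|f5|16|38|5d|62|25|a7|
→ t1 |62|f5|16|38|f5|62|25|5d|

RES = [0x62, 0xf5, 0x16, 0x38, 0xf5, 0x62, 0x25, 0x5d]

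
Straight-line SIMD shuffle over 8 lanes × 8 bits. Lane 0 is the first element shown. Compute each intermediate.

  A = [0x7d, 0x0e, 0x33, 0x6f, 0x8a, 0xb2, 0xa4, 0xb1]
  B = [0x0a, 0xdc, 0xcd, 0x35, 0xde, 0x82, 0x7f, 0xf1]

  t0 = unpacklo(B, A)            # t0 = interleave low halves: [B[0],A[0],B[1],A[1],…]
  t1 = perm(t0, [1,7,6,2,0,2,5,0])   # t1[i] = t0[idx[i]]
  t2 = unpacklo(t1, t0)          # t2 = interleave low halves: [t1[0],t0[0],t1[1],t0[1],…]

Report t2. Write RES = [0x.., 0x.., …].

RES = [ 0x7d  0x0a  0x6f  0x7d  0x35  0xdc  0xdc  0x0e ]

  t0: 0a 7d dc 0e cd 33 35 6f
  t1: 7d 6f 35 dc 0a dc 33 0a
  t2: 7d 0a 6f 7d 35 dc dc 0e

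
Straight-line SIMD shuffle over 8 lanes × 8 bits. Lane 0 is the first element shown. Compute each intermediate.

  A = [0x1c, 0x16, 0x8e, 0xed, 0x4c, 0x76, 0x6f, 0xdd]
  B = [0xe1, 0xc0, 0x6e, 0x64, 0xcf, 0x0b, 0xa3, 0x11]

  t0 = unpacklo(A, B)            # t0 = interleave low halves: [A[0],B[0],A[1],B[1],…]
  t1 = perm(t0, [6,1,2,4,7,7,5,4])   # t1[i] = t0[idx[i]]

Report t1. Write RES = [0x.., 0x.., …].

RES = [ 0xed  0xe1  0x16  0x8e  0x64  0x64  0x6e  0x8e ]

t0 = [0x1c, 0xe1, 0x16, 0xc0, 0x8e, 0x6e, 0xed, 0x64]
t1 = [0xed, 0xe1, 0x16, 0x8e, 0x64, 0x64, 0x6e, 0x8e]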